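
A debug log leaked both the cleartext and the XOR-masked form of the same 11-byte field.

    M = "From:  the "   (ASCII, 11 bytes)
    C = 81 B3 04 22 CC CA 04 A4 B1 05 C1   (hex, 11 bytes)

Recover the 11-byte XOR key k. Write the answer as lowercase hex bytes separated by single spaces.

Since C = M ⊕ k, XORing both sides with M gives k = M ⊕ C.
46 ^ 81 = c7
72 ^ b3 = c1
6f ^ 04 = 6b
6d ^ 22 = 4f
3a ^ cc = f6
20 ^ ca = ea
20 ^ 04 = 24
74 ^ a4 = d0
68 ^ b1 = d9
65 ^ 05 = 60
20 ^ c1 = e1

c7 c1 6b 4f f6 ea 24 d0 d9 60 e1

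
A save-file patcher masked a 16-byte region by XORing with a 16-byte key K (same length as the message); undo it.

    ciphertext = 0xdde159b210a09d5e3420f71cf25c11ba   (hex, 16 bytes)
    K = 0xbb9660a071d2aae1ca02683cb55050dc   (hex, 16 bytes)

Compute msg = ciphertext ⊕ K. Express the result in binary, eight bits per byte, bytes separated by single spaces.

01100110 01110111 00111001 00010010 01100001 01110010 00110111 10111111 11111110 00100010 10011111 00100000 01000111 00001100 01000001 01100110

XOR is its own inverse, so applying the key byte-wise gives the result directly.
dd xor bb = 66
e1 xor 96 = 77
59 xor 60 = 39
b2 xor a0 = 12
10 xor 71 = 61
a0 xor d2 = 72
9d xor aa = 37
5e xor e1 = bf
34 xor ca = fe
20 xor 02 = 22
f7 xor 68 = 9f
1c xor 3c = 20
f2 xor b5 = 47
5c xor 50 = 0c
11 xor 50 = 41
ba xor dc = 66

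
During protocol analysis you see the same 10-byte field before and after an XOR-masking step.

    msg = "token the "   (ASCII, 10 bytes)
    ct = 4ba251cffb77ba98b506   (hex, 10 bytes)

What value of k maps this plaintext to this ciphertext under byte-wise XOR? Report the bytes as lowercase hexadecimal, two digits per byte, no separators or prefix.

3fcd3aaa9557cef0d026

Since ct = msg ⊕ k, XORing both sides with msg gives k = msg ⊕ ct.
byte 0: 74 ^ 4b = 3f
byte 1: 6f ^ a2 = cd
byte 2: 6b ^ 51 = 3a
byte 3: 65 ^ cf = aa
byte 4: 6e ^ fb = 95
byte 5: 20 ^ 77 = 57
byte 6: 74 ^ ba = ce
byte 7: 68 ^ 98 = f0
byte 8: 65 ^ b5 = d0
byte 9: 20 ^ 06 = 26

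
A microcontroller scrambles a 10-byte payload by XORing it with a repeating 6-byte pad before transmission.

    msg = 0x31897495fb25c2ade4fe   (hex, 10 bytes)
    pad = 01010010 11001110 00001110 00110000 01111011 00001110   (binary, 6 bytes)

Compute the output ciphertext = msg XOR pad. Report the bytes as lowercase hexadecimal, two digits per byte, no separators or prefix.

63477aa5802b9063eace

The 6-byte key repeats, so the effective keystream is 52 ce 0e 30 7b 0e 52 ce 0e 30.
byte 0: 00110001 XOR 01010010 = 01100011
byte 1: 10001001 XOR 11001110 = 01000111
byte 2: 01110100 XOR 00001110 = 01111010
byte 3: 10010101 XOR 00110000 = 10100101
byte 4: 11111011 XOR 01111011 = 10000000
byte 5: 00100101 XOR 00001110 = 00101011
byte 6: 11000010 XOR 01010010 = 10010000
byte 7: 10101101 XOR 11001110 = 01100011
byte 8: 11100100 XOR 00001110 = 11101010
byte 9: 11111110 XOR 00110000 = 11001110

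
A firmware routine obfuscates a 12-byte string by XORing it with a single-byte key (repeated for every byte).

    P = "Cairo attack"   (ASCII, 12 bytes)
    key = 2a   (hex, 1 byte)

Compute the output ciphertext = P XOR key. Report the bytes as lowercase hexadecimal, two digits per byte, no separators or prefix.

694b4358450a4b5e5e4b4941

The 1-byte key repeats, so the effective keystream is 2a 2a 2a 2a 2a 2a 2a 2a 2a 2a 2a 2a.
byte 0:  67 ^  42 = 105
byte 1:  97 ^  42 =  75
byte 2: 105 ^  42 =  67
byte 3: 114 ^  42 =  88
byte 4: 111 ^  42 =  69
byte 5:  32 ^  42 =  10
byte 6:  97 ^  42 =  75
byte 7: 116 ^  42 =  94
byte 8: 116 ^  42 =  94
byte 9:  97 ^  42 =  75
byte 10:  99 ^  42 =  73
byte 11: 107 ^  42 =  65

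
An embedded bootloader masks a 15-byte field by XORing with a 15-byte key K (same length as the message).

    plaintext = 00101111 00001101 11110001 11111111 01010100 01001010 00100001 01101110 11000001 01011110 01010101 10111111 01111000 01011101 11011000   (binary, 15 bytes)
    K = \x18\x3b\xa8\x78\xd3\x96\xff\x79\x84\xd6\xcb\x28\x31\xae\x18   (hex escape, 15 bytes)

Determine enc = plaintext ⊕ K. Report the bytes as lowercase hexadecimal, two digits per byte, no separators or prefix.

3736598787dcde1745889e9749f3c0

byte 0: 2f ⊕ 18 = 37
byte 1: 0d ⊕ 3b = 36
byte 2: f1 ⊕ a8 = 59
byte 3: ff ⊕ 78 = 87
byte 4: 54 ⊕ d3 = 87
byte 5: 4a ⊕ 96 = dc
byte 6: 21 ⊕ ff = de
byte 7: 6e ⊕ 79 = 17
byte 8: c1 ⊕ 84 = 45
byte 9: 5e ⊕ d6 = 88
byte 10: 55 ⊕ cb = 9e
byte 11: bf ⊕ 28 = 97
byte 12: 78 ⊕ 31 = 49
byte 13: 5d ⊕ ae = f3
byte 14: d8 ⊕ 18 = c0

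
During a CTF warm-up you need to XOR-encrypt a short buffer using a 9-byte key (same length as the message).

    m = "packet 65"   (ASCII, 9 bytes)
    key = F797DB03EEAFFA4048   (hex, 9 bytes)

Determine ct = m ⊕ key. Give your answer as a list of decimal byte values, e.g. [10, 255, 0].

[135, 246, 184, 104, 139, 219, 218, 118, 125]

01110000 ⊕ 11110111 = 10000111
01100001 ⊕ 10010111 = 11110110
01100011 ⊕ 11011011 = 10111000
01101011 ⊕ 00000011 = 01101000
01100101 ⊕ 11101110 = 10001011
01110100 ⊕ 10101111 = 11011011
00100000 ⊕ 11111010 = 11011010
00110110 ⊕ 01000000 = 01110110
00110101 ⊕ 01001000 = 01111101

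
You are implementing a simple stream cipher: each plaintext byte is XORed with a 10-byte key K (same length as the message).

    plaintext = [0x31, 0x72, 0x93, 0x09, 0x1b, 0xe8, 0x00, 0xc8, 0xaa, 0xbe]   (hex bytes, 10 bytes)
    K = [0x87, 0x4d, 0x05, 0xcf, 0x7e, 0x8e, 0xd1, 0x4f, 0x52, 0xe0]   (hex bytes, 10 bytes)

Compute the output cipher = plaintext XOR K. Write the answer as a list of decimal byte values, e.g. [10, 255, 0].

byte 0: 31 XOR 87 = b6
byte 1: 72 XOR 4d = 3f
byte 2: 93 XOR 05 = 96
byte 3: 09 XOR cf = c6
byte 4: 1b XOR 7e = 65
byte 5: e8 XOR 8e = 66
byte 6: 00 XOR d1 = d1
byte 7: c8 XOR 4f = 87
byte 8: aa XOR 52 = f8
byte 9: be XOR e0 = 5e

[182, 63, 150, 198, 101, 102, 209, 135, 248, 94]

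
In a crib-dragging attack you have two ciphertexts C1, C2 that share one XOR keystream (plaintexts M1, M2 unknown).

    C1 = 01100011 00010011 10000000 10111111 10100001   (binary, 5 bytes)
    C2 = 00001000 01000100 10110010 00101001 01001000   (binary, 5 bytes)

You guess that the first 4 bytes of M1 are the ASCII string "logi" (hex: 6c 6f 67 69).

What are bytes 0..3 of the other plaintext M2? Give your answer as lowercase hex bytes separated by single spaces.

07 38 55 ff

First, C1 ⊕ C2 = (M1 ⊕ K) ⊕ (M2 ⊕ K) = M1 ⊕ M2, so the key drops out. Then M2 = (M1 ⊕ M2) ⊕ M1 over the first 4 bytes.
byte 0: (63 ^ 08) ^ 6c = 6b ^ 6c = 07
byte 1: (13 ^ 44) ^ 6f = 57 ^ 6f = 38
byte 2: (80 ^ b2) ^ 67 = 32 ^ 67 = 55
byte 3: (bf ^ 29) ^ 69 = 96 ^ 69 = ff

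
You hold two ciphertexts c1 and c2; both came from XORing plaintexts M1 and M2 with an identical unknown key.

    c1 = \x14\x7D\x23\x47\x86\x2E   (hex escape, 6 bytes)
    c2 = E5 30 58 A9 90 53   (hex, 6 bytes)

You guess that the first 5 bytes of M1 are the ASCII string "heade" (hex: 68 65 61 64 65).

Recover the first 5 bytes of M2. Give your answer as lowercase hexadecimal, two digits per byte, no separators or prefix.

99281a8a73

First, c1 ⊕ c2 = (M1 ⊕ K) ⊕ (M2 ⊕ K) = M1 ⊕ M2, so the key drops out. Then M2 = (M1 ⊕ M2) ⊕ M1 over the first 5 bytes.
byte 0: (14 ^ e5) ^ 68 = f1 ^ 68 = 99
byte 1: (7d ^ 30) ^ 65 = 4d ^ 65 = 28
byte 2: (23 ^ 58) ^ 61 = 7b ^ 61 = 1a
byte 3: (47 ^ a9) ^ 64 = ee ^ 64 = 8a
byte 4: (86 ^ 90) ^ 65 = 16 ^ 65 = 73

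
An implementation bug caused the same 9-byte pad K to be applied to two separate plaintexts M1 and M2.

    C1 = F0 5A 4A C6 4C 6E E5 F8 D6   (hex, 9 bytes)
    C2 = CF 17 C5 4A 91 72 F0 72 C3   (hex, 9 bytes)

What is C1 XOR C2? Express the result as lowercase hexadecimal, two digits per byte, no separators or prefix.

3f4d8f8cdd1c158a15

C1 ⊕ C2 = (M1 ⊕ K) ⊕ (M2 ⊕ K) = M1 ⊕ M2 — the shared key cancels under XOR.
11110000 XOR 11001111 = 00111111
01011010 XOR 00010111 = 01001101
01001010 XOR 11000101 = 10001111
11000110 XOR 01001010 = 10001100
01001100 XOR 10010001 = 11011101
01101110 XOR 01110010 = 00011100
11100101 XOR 11110000 = 00010101
11111000 XOR 01110010 = 10001010
11010110 XOR 11000011 = 00010101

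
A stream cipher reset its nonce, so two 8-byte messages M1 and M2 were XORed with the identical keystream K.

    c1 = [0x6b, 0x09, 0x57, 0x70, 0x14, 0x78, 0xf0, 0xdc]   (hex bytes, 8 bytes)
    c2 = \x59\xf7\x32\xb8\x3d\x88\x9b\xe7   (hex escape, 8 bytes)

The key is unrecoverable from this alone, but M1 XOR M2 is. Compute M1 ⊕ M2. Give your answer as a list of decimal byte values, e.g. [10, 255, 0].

c1 ⊕ c2 = (M1 ⊕ K) ⊕ (M2 ⊕ K) = M1 ⊕ M2 — the shared key cancels under XOR.
6b ^ 59 = 32
09 ^ f7 = fe
57 ^ 32 = 65
70 ^ b8 = c8
14 ^ 3d = 29
78 ^ 88 = f0
f0 ^ 9b = 6b
dc ^ e7 = 3b

[50, 254, 101, 200, 41, 240, 107, 59]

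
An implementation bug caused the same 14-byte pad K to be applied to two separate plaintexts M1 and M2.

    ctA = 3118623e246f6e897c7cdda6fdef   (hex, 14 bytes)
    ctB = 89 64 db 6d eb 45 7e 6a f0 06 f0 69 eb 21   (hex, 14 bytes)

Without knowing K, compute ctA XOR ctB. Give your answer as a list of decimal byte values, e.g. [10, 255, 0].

ctA ⊕ ctB = (M1 ⊕ K) ⊕ (M2 ⊕ K) = M1 ⊕ M2 — the shared key cancels under XOR.
31 ⊕ 89 = b8
18 ⊕ 64 = 7c
62 ⊕ db = b9
3e ⊕ 6d = 53
24 ⊕ eb = cf
6f ⊕ 45 = 2a
6e ⊕ 7e = 10
89 ⊕ 6a = e3
7c ⊕ f0 = 8c
7c ⊕ 06 = 7a
dd ⊕ f0 = 2d
a6 ⊕ 69 = cf
fd ⊕ eb = 16
ef ⊕ 21 = ce

[184, 124, 185, 83, 207, 42, 16, 227, 140, 122, 45, 207, 22, 206]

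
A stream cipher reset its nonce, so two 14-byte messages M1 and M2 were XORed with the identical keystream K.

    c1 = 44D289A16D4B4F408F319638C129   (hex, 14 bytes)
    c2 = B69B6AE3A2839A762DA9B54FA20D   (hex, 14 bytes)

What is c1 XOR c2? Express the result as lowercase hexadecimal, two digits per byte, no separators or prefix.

c1 ⊕ c2 = (M1 ⊕ K) ⊕ (M2 ⊕ K) = M1 ⊕ M2 — the shared key cancels under XOR.
byte 0: 44 ⊕ b6 = f2
byte 1: d2 ⊕ 9b = 49
byte 2: 89 ⊕ 6a = e3
byte 3: a1 ⊕ e3 = 42
byte 4: 6d ⊕ a2 = cf
byte 5: 4b ⊕ 83 = c8
byte 6: 4f ⊕ 9a = d5
byte 7: 40 ⊕ 76 = 36
byte 8: 8f ⊕ 2d = a2
byte 9: 31 ⊕ a9 = 98
byte 10: 96 ⊕ b5 = 23
byte 11: 38 ⊕ 4f = 77
byte 12: c1 ⊕ a2 = 63
byte 13: 29 ⊕ 0d = 24

f249e342cfc8d536a29823776324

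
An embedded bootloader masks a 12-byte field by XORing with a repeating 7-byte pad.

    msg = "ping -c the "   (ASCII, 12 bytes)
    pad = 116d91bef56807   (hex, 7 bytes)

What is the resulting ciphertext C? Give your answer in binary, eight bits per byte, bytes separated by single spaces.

01100001 00000100 11111111 11011001 11010101 01000101 01100100 00110001 00011001 11111001 11011011 11010101

The 7-byte key repeats, so the effective keystream is 11 6d 91 be f5 68 07 11 6d 91 be f5.
byte 0: 70 ^ 11 = 61
byte 1: 69 ^ 6d = 04
byte 2: 6e ^ 91 = ff
byte 3: 67 ^ be = d9
byte 4: 20 ^ f5 = d5
byte 5: 2d ^ 68 = 45
byte 6: 63 ^ 07 = 64
byte 7: 20 ^ 11 = 31
byte 8: 74 ^ 6d = 19
byte 9: 68 ^ 91 = f9
byte 10: 65 ^ be = db
byte 11: 20 ^ f5 = d5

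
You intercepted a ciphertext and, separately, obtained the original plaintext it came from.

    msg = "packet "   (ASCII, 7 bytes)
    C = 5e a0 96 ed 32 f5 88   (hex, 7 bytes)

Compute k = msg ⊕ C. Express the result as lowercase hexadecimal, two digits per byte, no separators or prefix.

2ec1f5865781a8

Since C = msg ⊕ k, XORing both sides with msg gives k = msg ⊕ C.
byte 0: 70 ^ 5e = 2e
byte 1: 61 ^ a0 = c1
byte 2: 63 ^ 96 = f5
byte 3: 6b ^ ed = 86
byte 4: 65 ^ 32 = 57
byte 5: 74 ^ f5 = 81
byte 6: 20 ^ 88 = a8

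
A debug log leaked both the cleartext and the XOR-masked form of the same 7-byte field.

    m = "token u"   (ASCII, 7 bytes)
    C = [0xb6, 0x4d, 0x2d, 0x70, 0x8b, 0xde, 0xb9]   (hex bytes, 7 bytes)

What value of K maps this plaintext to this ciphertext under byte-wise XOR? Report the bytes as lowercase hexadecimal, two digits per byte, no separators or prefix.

c2224615e5fecc

Since C = m ⊕ K, XORing both sides with m gives K = m ⊕ C.
byte 0: 74 xor b6 = c2
byte 1: 6f xor 4d = 22
byte 2: 6b xor 2d = 46
byte 3: 65 xor 70 = 15
byte 4: 6e xor 8b = e5
byte 5: 20 xor de = fe
byte 6: 75 xor b9 = cc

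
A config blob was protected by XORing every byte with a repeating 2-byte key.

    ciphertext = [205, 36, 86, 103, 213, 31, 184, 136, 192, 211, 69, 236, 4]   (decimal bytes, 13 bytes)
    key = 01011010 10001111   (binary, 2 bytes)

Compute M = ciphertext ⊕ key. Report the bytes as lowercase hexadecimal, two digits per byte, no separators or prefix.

97ab0ce88f90e2079a5c1f635e

The 2-byte key repeats, so the effective keystream is 5a 8f 5a 8f 5a 8f 5a 8f 5a 8f 5a 8f 5a.
byte 0: cd xor 5a = 97
byte 1: 24 xor 8f = ab
byte 2: 56 xor 5a = 0c
byte 3: 67 xor 8f = e8
byte 4: d5 xor 5a = 8f
byte 5: 1f xor 8f = 90
byte 6: b8 xor 5a = e2
byte 7: 88 xor 8f = 07
byte 8: c0 xor 5a = 9a
byte 9: d3 xor 8f = 5c
byte 10: 45 xor 5a = 1f
byte 11: ec xor 8f = 63
byte 12: 04 xor 5a = 5e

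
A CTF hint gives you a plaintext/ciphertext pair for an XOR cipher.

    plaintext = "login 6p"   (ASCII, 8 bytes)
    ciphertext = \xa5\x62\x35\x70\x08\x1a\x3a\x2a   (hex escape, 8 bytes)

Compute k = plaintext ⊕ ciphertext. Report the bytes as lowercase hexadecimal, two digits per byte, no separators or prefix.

Since ciphertext = plaintext ⊕ k, XORing both sides with plaintext gives k = plaintext ⊕ ciphertext.
byte 0: 6c ^ a5 = c9
byte 1: 6f ^ 62 = 0d
byte 2: 67 ^ 35 = 52
byte 3: 69 ^ 70 = 19
byte 4: 6e ^ 08 = 66
byte 5: 20 ^ 1a = 3a
byte 6: 36 ^ 3a = 0c
byte 7: 70 ^ 2a = 5a

c90d5219663a0c5a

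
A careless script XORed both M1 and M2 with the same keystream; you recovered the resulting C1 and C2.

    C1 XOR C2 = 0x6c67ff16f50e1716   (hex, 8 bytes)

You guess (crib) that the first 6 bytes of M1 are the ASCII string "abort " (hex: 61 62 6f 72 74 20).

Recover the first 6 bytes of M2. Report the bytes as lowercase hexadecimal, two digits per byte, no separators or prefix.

0d059064812e

Since C1 ⊕ C2 = M1 ⊕ M2, XORing with the guessed M1 bytes yields the corresponding M2 bytes: M2 = (C1 ⊕ C2) ⊕ M1.
6c xor 61 = 0d
67 xor 62 = 05
ff xor 6f = 90
16 xor 72 = 64
f5 xor 74 = 81
0e xor 20 = 2e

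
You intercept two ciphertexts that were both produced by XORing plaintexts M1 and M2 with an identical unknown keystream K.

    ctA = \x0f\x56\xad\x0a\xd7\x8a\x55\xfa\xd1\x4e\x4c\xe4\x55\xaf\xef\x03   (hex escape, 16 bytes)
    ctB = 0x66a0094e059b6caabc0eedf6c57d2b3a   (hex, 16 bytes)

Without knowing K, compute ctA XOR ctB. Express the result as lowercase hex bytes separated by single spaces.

69 f6 a4 44 d2 11 39 50 6d 40 a1 12 90 d2 c4 39

ctA ⊕ ctB = (M1 ⊕ K) ⊕ (M2 ⊕ K) = M1 ⊕ M2 — the shared key cancels under XOR.
byte 0: 0f ⊕ 66 = 69
byte 1: 56 ⊕ a0 = f6
byte 2: ad ⊕ 09 = a4
byte 3: 0a ⊕ 4e = 44
byte 4: d7 ⊕ 05 = d2
byte 5: 8a ⊕ 9b = 11
byte 6: 55 ⊕ 6c = 39
byte 7: fa ⊕ aa = 50
byte 8: d1 ⊕ bc = 6d
byte 9: 4e ⊕ 0e = 40
byte 10: 4c ⊕ ed = a1
byte 11: e4 ⊕ f6 = 12
byte 12: 55 ⊕ c5 = 90
byte 13: af ⊕ 7d = d2
byte 14: ef ⊕ 2b = c4
byte 15: 03 ⊕ 3a = 39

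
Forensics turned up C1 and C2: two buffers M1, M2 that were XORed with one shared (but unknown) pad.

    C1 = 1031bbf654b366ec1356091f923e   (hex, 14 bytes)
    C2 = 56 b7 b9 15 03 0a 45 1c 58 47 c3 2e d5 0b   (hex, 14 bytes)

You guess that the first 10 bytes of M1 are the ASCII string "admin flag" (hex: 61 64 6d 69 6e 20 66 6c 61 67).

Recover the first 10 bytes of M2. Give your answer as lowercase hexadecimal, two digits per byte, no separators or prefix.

27e26f8a3999459c2a76

First, C1 ⊕ C2 = (M1 ⊕ K) ⊕ (M2 ⊕ K) = M1 ⊕ M2, so the key drops out. Then M2 = (M1 ⊕ M2) ⊕ M1 over the first 10 bytes.
byte 0: (10 XOR 56) XOR 61 = 46 XOR 61 = 27
byte 1: (31 XOR b7) XOR 64 = 86 XOR 64 = e2
byte 2: (bb XOR b9) XOR 6d = 02 XOR 6d = 6f
byte 3: (f6 XOR 15) XOR 69 = e3 XOR 69 = 8a
byte 4: (54 XOR 03) XOR 6e = 57 XOR 6e = 39
byte 5: (b3 XOR 0a) XOR 20 = b9 XOR 20 = 99
byte 6: (66 XOR 45) XOR 66 = 23 XOR 66 = 45
byte 7: (ec XOR 1c) XOR 6c = f0 XOR 6c = 9c
byte 8: (13 XOR 58) XOR 61 = 4b XOR 61 = 2a
byte 9: (56 XOR 47) XOR 67 = 11 XOR 67 = 76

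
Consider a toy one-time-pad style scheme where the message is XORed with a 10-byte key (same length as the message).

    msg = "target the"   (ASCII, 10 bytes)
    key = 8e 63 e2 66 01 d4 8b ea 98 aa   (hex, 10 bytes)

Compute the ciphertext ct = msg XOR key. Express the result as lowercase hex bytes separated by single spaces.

fa 02 90 01 64 a0 ab 9e f0 cf

byte 0: 74 ^ 8e = fa
byte 1: 61 ^ 63 = 02
byte 2: 72 ^ e2 = 90
byte 3: 67 ^ 66 = 01
byte 4: 65 ^ 01 = 64
byte 5: 74 ^ d4 = a0
byte 6: 20 ^ 8b = ab
byte 7: 74 ^ ea = 9e
byte 8: 68 ^ 98 = f0
byte 9: 65 ^ aa = cf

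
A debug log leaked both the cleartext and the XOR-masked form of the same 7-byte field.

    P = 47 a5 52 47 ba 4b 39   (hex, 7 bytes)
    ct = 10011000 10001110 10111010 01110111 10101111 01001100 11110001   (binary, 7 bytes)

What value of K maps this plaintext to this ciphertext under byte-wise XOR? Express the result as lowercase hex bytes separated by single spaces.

Since ct = P ⊕ K, XORing both sides with P gives K = P ⊕ ct.
byte 0:  71 ^ 152 = 223
byte 1: 165 ^ 142 =  43
byte 2:  82 ^ 186 = 232
byte 3:  71 ^ 119 =  48
byte 4: 186 ^ 175 =  21
byte 5:  75 ^  76 =   7
byte 6:  57 ^ 241 = 200

df 2b e8 30 15 07 c8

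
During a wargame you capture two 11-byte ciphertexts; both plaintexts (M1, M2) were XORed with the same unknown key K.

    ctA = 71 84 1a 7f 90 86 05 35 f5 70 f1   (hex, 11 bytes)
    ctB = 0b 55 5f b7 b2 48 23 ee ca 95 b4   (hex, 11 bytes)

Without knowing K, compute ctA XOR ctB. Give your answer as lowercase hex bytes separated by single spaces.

ctA ⊕ ctB = (M1 ⊕ K) ⊕ (M2 ⊕ K) = M1 ⊕ M2 — the shared key cancels under XOR.
byte 0: 113 xor  11 = 122
byte 1: 132 xor  85 = 209
byte 2:  26 xor  95 =  69
byte 3: 127 xor 183 = 200
byte 4: 144 xor 178 =  34
byte 5: 134 xor  72 = 206
byte 6:   5 xor  35 =  38
byte 7:  53 xor 238 = 219
byte 8: 245 xor 202 =  63
byte 9: 112 xor 149 = 229
byte 10: 241 xor 180 =  69

7a d1 45 c8 22 ce 26 db 3f e5 45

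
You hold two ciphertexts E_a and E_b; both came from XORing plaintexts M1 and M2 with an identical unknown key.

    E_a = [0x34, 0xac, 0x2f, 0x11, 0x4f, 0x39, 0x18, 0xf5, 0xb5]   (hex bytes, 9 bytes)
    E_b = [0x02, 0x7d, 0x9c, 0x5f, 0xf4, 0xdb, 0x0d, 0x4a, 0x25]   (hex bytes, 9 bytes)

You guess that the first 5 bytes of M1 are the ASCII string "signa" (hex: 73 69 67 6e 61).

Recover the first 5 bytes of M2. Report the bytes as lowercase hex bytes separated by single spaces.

45 b8 d4 20 da

First, E_a ⊕ E_b = (M1 ⊕ K) ⊕ (M2 ⊕ K) = M1 ⊕ M2, so the key drops out. Then M2 = (M1 ⊕ M2) ⊕ M1 over the first 5 bytes.
byte 0: (34 XOR 02) XOR 73 = 36 XOR 73 = 45
byte 1: (ac XOR 7d) XOR 69 = d1 XOR 69 = b8
byte 2: (2f XOR 9c) XOR 67 = b3 XOR 67 = d4
byte 3: (11 XOR 5f) XOR 6e = 4e XOR 6e = 20
byte 4: (4f XOR f4) XOR 61 = bb XOR 61 = da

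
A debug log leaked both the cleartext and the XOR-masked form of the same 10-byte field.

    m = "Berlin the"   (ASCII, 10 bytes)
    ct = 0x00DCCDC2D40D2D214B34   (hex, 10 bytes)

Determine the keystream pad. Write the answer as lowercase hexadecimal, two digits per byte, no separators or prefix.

42b9bfaebd630d552351

Since ct = m ⊕ pad, XORing both sides with m gives pad = m ⊕ ct.
byte 0:  66 XOR   0 =  66
byte 1: 101 XOR 220 = 185
byte 2: 114 XOR 205 = 191
byte 3: 108 XOR 194 = 174
byte 4: 105 XOR 212 = 189
byte 5: 110 XOR  13 =  99
byte 6:  32 XOR  45 =  13
byte 7: 116 XOR  33 =  85
byte 8: 104 XOR  75 =  35
byte 9: 101 XOR  52 =  81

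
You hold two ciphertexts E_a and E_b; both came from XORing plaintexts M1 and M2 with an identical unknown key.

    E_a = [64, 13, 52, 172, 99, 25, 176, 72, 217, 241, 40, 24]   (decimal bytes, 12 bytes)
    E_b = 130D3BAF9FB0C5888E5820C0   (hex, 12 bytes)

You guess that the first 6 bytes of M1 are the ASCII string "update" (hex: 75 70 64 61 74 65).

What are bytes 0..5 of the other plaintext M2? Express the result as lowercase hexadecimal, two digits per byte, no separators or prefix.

26706b6288cc

First, E_a ⊕ E_b = (M1 ⊕ K) ⊕ (M2 ⊕ K) = M1 ⊕ M2, so the key drops out. Then M2 = (M1 ⊕ M2) ⊕ M1 over the first 6 bytes.
byte 0: (40 XOR 13) XOR 75 = 53 XOR 75 = 26
byte 1: (0d XOR 0d) XOR 70 = 00 XOR 70 = 70
byte 2: (34 XOR 3b) XOR 64 = 0f XOR 64 = 6b
byte 3: (ac XOR af) XOR 61 = 03 XOR 61 = 62
byte 4: (63 XOR 9f) XOR 74 = fc XOR 74 = 88
byte 5: (19 XOR b0) XOR 65 = a9 XOR 65 = cc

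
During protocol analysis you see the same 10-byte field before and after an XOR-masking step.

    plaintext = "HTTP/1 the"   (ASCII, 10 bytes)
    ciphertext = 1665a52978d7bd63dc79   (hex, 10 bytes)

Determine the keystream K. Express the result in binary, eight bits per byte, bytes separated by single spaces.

01011110 00110001 11110001 01111001 01010111 11100110 10011101 00010111 10110100 00011100

Since ciphertext = plaintext ⊕ K, XORing both sides with plaintext gives K = plaintext ⊕ ciphertext.
48 ⊕ 16 = 5e
54 ⊕ 65 = 31
54 ⊕ a5 = f1
50 ⊕ 29 = 79
2f ⊕ 78 = 57
31 ⊕ d7 = e6
20 ⊕ bd = 9d
74 ⊕ 63 = 17
68 ⊕ dc = b4
65 ⊕ 79 = 1c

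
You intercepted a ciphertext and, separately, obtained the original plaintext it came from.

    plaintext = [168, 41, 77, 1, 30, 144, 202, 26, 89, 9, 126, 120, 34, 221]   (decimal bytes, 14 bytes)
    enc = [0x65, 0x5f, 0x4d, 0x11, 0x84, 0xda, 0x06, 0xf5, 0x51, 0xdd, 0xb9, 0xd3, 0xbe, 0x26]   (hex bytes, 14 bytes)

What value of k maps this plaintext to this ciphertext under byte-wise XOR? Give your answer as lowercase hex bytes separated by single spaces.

Since enc = plaintext ⊕ k, XORing both sides with plaintext gives k = plaintext ⊕ enc.
168 xor 101 = 205
 41 xor  95 = 118
 77 xor  77 =   0
  1 xor  17 =  16
 30 xor 132 = 154
144 xor 218 =  74
202 xor   6 = 204
 26 xor 245 = 239
 89 xor  81 =   8
  9 xor 221 = 212
126 xor 185 = 199
120 xor 211 = 171
 34 xor 190 = 156
221 xor  38 = 251

cd 76 00 10 9a 4a cc ef 08 d4 c7 ab 9c fb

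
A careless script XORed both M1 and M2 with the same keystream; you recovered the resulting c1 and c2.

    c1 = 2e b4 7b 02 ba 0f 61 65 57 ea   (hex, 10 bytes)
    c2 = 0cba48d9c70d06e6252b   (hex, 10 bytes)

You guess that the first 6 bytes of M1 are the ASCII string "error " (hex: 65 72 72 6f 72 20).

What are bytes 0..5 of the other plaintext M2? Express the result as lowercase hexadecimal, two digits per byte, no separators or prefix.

First, c1 ⊕ c2 = (M1 ⊕ K) ⊕ (M2 ⊕ K) = M1 ⊕ M2, so the key drops out. Then M2 = (M1 ⊕ M2) ⊕ M1 over the first 6 bytes.
byte 0: (2e ⊕ 0c) ⊕ 65 = 22 ⊕ 65 = 47
byte 1: (b4 ⊕ ba) ⊕ 72 = 0e ⊕ 72 = 7c
byte 2: (7b ⊕ 48) ⊕ 72 = 33 ⊕ 72 = 41
byte 3: (02 ⊕ d9) ⊕ 6f = db ⊕ 6f = b4
byte 4: (ba ⊕ c7) ⊕ 72 = 7d ⊕ 72 = 0f
byte 5: (0f ⊕ 0d) ⊕ 20 = 02 ⊕ 20 = 22

477c41b40f22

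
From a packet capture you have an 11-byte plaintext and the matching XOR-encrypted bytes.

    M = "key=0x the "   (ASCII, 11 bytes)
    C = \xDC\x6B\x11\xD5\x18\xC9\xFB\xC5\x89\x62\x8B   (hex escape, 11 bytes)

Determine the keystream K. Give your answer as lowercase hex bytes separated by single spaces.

Since C = M ⊕ K, XORing both sides with M gives K = M ⊕ C.
107 ^ 220 = 183
101 ^ 107 =  14
121 ^  17 = 104
 61 ^ 213 = 232
 48 ^  24 =  40
120 ^ 201 = 177
 32 ^ 251 = 219
116 ^ 197 = 177
104 ^ 137 = 225
101 ^  98 =   7
 32 ^ 139 = 171

b7 0e 68 e8 28 b1 db b1 e1 07 ab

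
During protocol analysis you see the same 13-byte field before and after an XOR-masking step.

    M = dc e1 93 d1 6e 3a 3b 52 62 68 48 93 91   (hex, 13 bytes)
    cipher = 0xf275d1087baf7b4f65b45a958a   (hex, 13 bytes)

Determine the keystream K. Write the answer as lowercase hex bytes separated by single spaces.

2e 94 42 d9 15 95 40 1d 07 dc 12 06 1b

Since cipher = M ⊕ K, XORing both sides with M gives K = M ⊕ cipher.
dc ^ f2 = 2e
e1 ^ 75 = 94
93 ^ d1 = 42
d1 ^ 08 = d9
6e ^ 7b = 15
3a ^ af = 95
3b ^ 7b = 40
52 ^ 4f = 1d
62 ^ 65 = 07
68 ^ b4 = dc
48 ^ 5a = 12
93 ^ 95 = 06
91 ^ 8a = 1b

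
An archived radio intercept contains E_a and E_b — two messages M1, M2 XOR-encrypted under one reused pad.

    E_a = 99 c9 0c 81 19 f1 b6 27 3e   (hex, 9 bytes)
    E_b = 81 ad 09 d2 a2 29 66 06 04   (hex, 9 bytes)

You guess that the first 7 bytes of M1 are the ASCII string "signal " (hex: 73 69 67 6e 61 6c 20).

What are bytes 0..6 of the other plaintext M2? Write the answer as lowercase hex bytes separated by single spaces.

First, E_a ⊕ E_b = (M1 ⊕ K) ⊕ (M2 ⊕ K) = M1 ⊕ M2, so the key drops out. Then M2 = (M1 ⊕ M2) ⊕ M1 over the first 7 bytes.
byte 0: (99 XOR 81) XOR 73 = 18 XOR 73 = 6b
byte 1: (c9 XOR ad) XOR 69 = 64 XOR 69 = 0d
byte 2: (0c XOR 09) XOR 67 = 05 XOR 67 = 62
byte 3: (81 XOR d2) XOR 6e = 53 XOR 6e = 3d
byte 4: (19 XOR a2) XOR 61 = bb XOR 61 = da
byte 5: (f1 XOR 29) XOR 6c = d8 XOR 6c = b4
byte 6: (b6 XOR 66) XOR 20 = d0 XOR 20 = f0

6b 0d 62 3d da b4 f0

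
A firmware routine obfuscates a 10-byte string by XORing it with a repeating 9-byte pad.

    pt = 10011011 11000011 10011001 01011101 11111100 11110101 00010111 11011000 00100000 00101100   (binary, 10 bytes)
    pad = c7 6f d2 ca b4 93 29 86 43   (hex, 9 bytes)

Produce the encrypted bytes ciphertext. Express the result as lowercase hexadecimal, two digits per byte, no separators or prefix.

5cac4b9748663e5e63eb

The 9-byte key repeats, so the effective keystream is c7 6f d2 ca b4 93 29 86 43 c7.
byte 0: 9b ^ c7 = 5c
byte 1: c3 ^ 6f = ac
byte 2: 99 ^ d2 = 4b
byte 3: 5d ^ ca = 97
byte 4: fc ^ b4 = 48
byte 5: f5 ^ 93 = 66
byte 6: 17 ^ 29 = 3e
byte 7: d8 ^ 86 = 5e
byte 8: 20 ^ 43 = 63
byte 9: 2c ^ c7 = eb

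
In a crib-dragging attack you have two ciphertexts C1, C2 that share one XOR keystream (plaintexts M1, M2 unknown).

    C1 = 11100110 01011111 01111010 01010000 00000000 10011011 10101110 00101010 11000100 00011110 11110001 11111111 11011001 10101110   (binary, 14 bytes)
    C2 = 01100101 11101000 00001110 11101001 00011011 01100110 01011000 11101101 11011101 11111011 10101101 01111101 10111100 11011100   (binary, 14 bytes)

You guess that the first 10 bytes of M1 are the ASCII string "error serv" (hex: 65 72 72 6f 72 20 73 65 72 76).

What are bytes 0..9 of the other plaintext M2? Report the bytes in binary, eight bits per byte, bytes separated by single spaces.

11100110 11000101 00000110 11010110 01101001 11011101 10000101 10100010 01101011 10010011

First, C1 ⊕ C2 = (M1 ⊕ K) ⊕ (M2 ⊕ K) = M1 ⊕ M2, so the key drops out. Then M2 = (M1 ⊕ M2) ⊕ M1 over the first 10 bytes.
byte 0: (e6 xor 65) xor 65 = 83 xor 65 = e6
byte 1: (5f xor e8) xor 72 = b7 xor 72 = c5
byte 2: (7a xor 0e) xor 72 = 74 xor 72 = 06
byte 3: (50 xor e9) xor 6f = b9 xor 6f = d6
byte 4: (00 xor 1b) xor 72 = 1b xor 72 = 69
byte 5: (9b xor 66) xor 20 = fd xor 20 = dd
byte 6: (ae xor 58) xor 73 = f6 xor 73 = 85
byte 7: (2a xor ed) xor 65 = c7 xor 65 = a2
byte 8: (c4 xor dd) xor 72 = 19 xor 72 = 6b
byte 9: (1e xor fb) xor 76 = e5 xor 76 = 93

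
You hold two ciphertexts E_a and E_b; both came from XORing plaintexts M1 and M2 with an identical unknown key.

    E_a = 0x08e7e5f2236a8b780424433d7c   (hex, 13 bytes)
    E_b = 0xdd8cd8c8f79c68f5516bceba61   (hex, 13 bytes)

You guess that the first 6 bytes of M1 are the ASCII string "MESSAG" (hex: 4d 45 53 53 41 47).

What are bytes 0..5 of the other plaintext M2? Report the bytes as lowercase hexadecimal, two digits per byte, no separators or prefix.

First, E_a ⊕ E_b = (M1 ⊕ K) ⊕ (M2 ⊕ K) = M1 ⊕ M2, so the key drops out. Then M2 = (M1 ⊕ M2) ⊕ M1 over the first 6 bytes.
byte 0: (08 ⊕ dd) ⊕ 4d = d5 ⊕ 4d = 98
byte 1: (e7 ⊕ 8c) ⊕ 45 = 6b ⊕ 45 = 2e
byte 2: (e5 ⊕ d8) ⊕ 53 = 3d ⊕ 53 = 6e
byte 3: (f2 ⊕ c8) ⊕ 53 = 3a ⊕ 53 = 69
byte 4: (23 ⊕ f7) ⊕ 41 = d4 ⊕ 41 = 95
byte 5: (6a ⊕ 9c) ⊕ 47 = f6 ⊕ 47 = b1

982e6e6995b1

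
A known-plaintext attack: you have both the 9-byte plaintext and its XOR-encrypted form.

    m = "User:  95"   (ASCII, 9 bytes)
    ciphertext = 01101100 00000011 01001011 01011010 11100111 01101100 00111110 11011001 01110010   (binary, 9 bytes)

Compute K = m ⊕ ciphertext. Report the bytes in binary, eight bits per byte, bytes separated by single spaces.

00111001 01110000 00101110 00101000 11011101 01001100 00011110 11100000 01000111

Since ciphertext = m ⊕ K, XORing both sides with m gives K = m ⊕ ciphertext.
 85 ⊕ 108 =  57
115 ⊕   3 = 112
101 ⊕  75 =  46
114 ⊕  90 =  40
 58 ⊕ 231 = 221
 32 ⊕ 108 =  76
 32 ⊕  62 =  30
 57 ⊕ 217 = 224
 53 ⊕ 114 =  71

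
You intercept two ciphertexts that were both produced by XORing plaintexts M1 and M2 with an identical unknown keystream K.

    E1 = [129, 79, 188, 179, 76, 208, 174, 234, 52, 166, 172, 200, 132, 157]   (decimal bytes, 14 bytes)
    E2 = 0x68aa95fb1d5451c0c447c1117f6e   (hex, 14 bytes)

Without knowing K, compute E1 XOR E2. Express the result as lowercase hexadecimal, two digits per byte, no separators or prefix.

e9e529485184ff2af0e16dd9fbf3

E1 ⊕ E2 = (M1 ⊕ K) ⊕ (M2 ⊕ K) = M1 ⊕ M2 — the shared key cancels under XOR.
byte 0: 10000001 ^ 01101000 = 11101001
byte 1: 01001111 ^ 10101010 = 11100101
byte 2: 10111100 ^ 10010101 = 00101001
byte 3: 10110011 ^ 11111011 = 01001000
byte 4: 01001100 ^ 00011101 = 01010001
byte 5: 11010000 ^ 01010100 = 10000100
byte 6: 10101110 ^ 01010001 = 11111111
byte 7: 11101010 ^ 11000000 = 00101010
byte 8: 00110100 ^ 11000100 = 11110000
byte 9: 10100110 ^ 01000111 = 11100001
byte 10: 10101100 ^ 11000001 = 01101101
byte 11: 11001000 ^ 00010001 = 11011001
byte 12: 10000100 ^ 01111111 = 11111011
byte 13: 10011101 ^ 01101110 = 11110011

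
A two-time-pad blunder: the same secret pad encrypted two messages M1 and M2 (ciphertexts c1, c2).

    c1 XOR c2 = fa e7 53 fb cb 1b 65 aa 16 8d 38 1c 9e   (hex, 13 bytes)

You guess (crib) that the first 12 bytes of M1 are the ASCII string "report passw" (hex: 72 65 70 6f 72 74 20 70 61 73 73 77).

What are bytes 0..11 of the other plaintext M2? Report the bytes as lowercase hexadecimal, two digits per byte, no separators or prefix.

Since c1 ⊕ c2 = M1 ⊕ M2, XORing with the guessed M1 bytes yields the corresponding M2 bytes: M2 = (c1 ⊕ c2) ⊕ M1.
fa xor 72 = 88
e7 xor 65 = 82
53 xor 70 = 23
fb xor 6f = 94
cb xor 72 = b9
1b xor 74 = 6f
65 xor 20 = 45
aa xor 70 = da
16 xor 61 = 77
8d xor 73 = fe
38 xor 73 = 4b
1c xor 77 = 6b

88822394b96f45da77fe4b6b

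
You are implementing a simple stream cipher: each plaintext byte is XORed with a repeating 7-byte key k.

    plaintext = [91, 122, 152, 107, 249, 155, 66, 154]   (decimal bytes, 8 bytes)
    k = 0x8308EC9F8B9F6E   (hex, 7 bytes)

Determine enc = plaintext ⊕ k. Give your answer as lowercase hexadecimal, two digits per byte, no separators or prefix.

The 7-byte key repeats, so the effective keystream is 83 08 ec 9f 8b 9f 6e 83.
byte 0: 5b ^ 83 = d8
byte 1: 7a ^ 08 = 72
byte 2: 98 ^ ec = 74
byte 3: 6b ^ 9f = f4
byte 4: f9 ^ 8b = 72
byte 5: 9b ^ 9f = 04
byte 6: 42 ^ 6e = 2c
byte 7: 9a ^ 83 = 19

d87274f472042c19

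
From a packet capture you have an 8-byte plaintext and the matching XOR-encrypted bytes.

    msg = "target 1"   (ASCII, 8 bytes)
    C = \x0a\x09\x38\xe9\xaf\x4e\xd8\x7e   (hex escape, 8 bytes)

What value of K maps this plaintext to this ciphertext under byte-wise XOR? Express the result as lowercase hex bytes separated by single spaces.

Since C = msg ⊕ K, XORing both sides with msg gives K = msg ⊕ C.
116 ⊕  10 = 126
 97 ⊕   9 = 104
114 ⊕  56 =  74
103 ⊕ 233 = 142
101 ⊕ 175 = 202
116 ⊕  78 =  58
 32 ⊕ 216 = 248
 49 ⊕ 126 =  79

7e 68 4a 8e ca 3a f8 4f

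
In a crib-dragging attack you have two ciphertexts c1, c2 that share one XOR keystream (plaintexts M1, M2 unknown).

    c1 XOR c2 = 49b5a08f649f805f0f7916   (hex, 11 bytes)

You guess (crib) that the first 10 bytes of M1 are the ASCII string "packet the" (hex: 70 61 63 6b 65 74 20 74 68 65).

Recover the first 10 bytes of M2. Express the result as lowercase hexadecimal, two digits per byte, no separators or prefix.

39d4c3e401eba02b671c

Since c1 ⊕ c2 = M1 ⊕ M2, XORing with the guessed M1 bytes yields the corresponding M2 bytes: M2 = (c1 ⊕ c2) ⊕ M1.
01001001 xor 01110000 = 00111001
10110101 xor 01100001 = 11010100
10100000 xor 01100011 = 11000011
10001111 xor 01101011 = 11100100
01100100 xor 01100101 = 00000001
10011111 xor 01110100 = 11101011
10000000 xor 00100000 = 10100000
01011111 xor 01110100 = 00101011
00001111 xor 01101000 = 01100111
01111001 xor 01100101 = 00011100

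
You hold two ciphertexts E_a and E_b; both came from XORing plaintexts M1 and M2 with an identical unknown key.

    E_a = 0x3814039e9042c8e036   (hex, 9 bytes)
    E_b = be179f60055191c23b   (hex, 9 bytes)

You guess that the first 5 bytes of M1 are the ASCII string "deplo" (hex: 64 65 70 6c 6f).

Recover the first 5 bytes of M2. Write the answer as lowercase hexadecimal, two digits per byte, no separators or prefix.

e266ec92fa

First, E_a ⊕ E_b = (M1 ⊕ K) ⊕ (M2 ⊕ K) = M1 ⊕ M2, so the key drops out. Then M2 = (M1 ⊕ M2) ⊕ M1 over the first 5 bytes.
byte 0: (38 ^ be) ^ 64 = 86 ^ 64 = e2
byte 1: (14 ^ 17) ^ 65 = 03 ^ 65 = 66
byte 2: (03 ^ 9f) ^ 70 = 9c ^ 70 = ec
byte 3: (9e ^ 60) ^ 6c = fe ^ 6c = 92
byte 4: (90 ^ 05) ^ 6f = 95 ^ 6f = fa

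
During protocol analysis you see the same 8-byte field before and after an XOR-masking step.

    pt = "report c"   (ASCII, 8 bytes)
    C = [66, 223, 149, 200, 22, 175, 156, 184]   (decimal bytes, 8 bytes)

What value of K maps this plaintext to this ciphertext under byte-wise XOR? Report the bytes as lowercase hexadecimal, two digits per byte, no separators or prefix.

Since C = pt ⊕ K, XORing both sides with pt gives K = pt ⊕ C.
114 ^  66 =  48
101 ^ 223 = 186
112 ^ 149 = 229
111 ^ 200 = 167
114 ^  22 = 100
116 ^ 175 = 219
 32 ^ 156 = 188
 99 ^ 184 = 219

30bae5a764dbbcdb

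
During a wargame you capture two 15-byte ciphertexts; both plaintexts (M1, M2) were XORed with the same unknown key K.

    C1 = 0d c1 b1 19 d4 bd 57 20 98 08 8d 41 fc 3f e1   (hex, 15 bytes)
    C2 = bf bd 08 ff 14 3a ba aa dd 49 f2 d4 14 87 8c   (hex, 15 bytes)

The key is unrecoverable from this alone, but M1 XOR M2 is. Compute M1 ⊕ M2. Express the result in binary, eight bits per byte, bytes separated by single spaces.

C1 ⊕ C2 = (M1 ⊕ K) ⊕ (M2 ⊕ K) = M1 ⊕ M2 — the shared key cancels under XOR.
byte 0:  13 ⊕ 191 = 178
byte 1: 193 ⊕ 189 = 124
byte 2: 177 ⊕   8 = 185
byte 3:  25 ⊕ 255 = 230
byte 4: 212 ⊕  20 = 192
byte 5: 189 ⊕  58 = 135
byte 6:  87 ⊕ 186 = 237
byte 7:  32 ⊕ 170 = 138
byte 8: 152 ⊕ 221 =  69
byte 9:   8 ⊕  73 =  65
byte 10: 141 ⊕ 242 = 127
byte 11:  65 ⊕ 212 = 149
byte 12: 252 ⊕  20 = 232
byte 13:  63 ⊕ 135 = 184
byte 14: 225 ⊕ 140 = 109

10110010 01111100 10111001 11100110 11000000 10000111 11101101 10001010 01000101 01000001 01111111 10010101 11101000 10111000 01101101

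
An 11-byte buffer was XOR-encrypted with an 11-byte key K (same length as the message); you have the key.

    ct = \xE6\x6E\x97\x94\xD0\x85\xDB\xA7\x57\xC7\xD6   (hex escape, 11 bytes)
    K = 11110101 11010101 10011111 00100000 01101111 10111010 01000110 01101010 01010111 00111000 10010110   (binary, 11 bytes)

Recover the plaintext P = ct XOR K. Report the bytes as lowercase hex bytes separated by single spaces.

XOR is its own inverse, so applying the key byte-wise gives the result directly.
e6 xor f5 = 13
6e xor d5 = bb
97 xor 9f = 08
94 xor 20 = b4
d0 xor 6f = bf
85 xor ba = 3f
db xor 46 = 9d
a7 xor 6a = cd
57 xor 57 = 00
c7 xor 38 = ff
d6 xor 96 = 40

13 bb 08 b4 bf 3f 9d cd 00 ff 40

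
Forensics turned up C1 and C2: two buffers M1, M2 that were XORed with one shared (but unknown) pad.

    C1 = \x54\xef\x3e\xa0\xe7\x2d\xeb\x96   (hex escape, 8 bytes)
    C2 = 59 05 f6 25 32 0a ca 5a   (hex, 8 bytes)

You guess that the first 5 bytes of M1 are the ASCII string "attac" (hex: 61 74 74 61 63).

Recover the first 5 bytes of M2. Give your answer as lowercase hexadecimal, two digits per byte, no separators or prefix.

6c9ebce4b6

First, C1 ⊕ C2 = (M1 ⊕ K) ⊕ (M2 ⊕ K) = M1 ⊕ M2, so the key drops out. Then M2 = (M1 ⊕ M2) ⊕ M1 over the first 5 bytes.
byte 0: (54 XOR 59) XOR 61 = 0d XOR 61 = 6c
byte 1: (ef XOR 05) XOR 74 = ea XOR 74 = 9e
byte 2: (3e XOR f6) XOR 74 = c8 XOR 74 = bc
byte 3: (a0 XOR 25) XOR 61 = 85 XOR 61 = e4
byte 4: (e7 XOR 32) XOR 63 = d5 XOR 63 = b6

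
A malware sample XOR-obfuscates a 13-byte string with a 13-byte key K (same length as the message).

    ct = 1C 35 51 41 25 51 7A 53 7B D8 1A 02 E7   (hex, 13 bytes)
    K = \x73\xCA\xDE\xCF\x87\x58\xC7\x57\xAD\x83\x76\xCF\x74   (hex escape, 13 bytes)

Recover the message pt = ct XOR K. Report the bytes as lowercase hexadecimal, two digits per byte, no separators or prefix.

XOR is its own inverse, so applying the key byte-wise gives the result directly.
 28 xor 115 = 111
 53 xor 202 = 255
 81 xor 222 = 143
 65 xor 207 = 142
 37 xor 135 = 162
 81 xor  88 =   9
122 xor 199 = 189
 83 xor  87 =   4
123 xor 173 = 214
216 xor 131 =  91
 26 xor 118 = 108
  2 xor 207 = 205
231 xor 116 = 147

6fff8f8ea209bd04d65b6ccd93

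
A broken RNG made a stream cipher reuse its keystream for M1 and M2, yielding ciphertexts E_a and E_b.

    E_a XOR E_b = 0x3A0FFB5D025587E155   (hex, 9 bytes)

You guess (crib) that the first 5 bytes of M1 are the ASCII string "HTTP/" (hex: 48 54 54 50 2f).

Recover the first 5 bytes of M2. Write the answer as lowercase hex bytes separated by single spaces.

72 5b af 0d 2d

Since E_a ⊕ E_b = M1 ⊕ M2, XORing with the guessed M1 bytes yields the corresponding M2 bytes: M2 = (E_a ⊕ E_b) ⊕ M1.
byte 0: 3a ^ 48 = 72
byte 1: 0f ^ 54 = 5b
byte 2: fb ^ 54 = af
byte 3: 5d ^ 50 = 0d
byte 4: 02 ^ 2f = 2d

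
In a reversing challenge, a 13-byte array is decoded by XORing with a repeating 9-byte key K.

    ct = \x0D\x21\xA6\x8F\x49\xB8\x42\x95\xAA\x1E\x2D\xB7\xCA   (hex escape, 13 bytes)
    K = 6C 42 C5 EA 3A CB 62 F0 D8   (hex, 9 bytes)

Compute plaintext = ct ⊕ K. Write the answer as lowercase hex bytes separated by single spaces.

61 63 63 65 73 73 20 65 72 72 6f 72 20

The 9-byte key repeats, so the effective keystream is 6c 42 c5 ea 3a cb 62 f0 d8 6c 42 c5 ea.
byte 0: 0d xor 6c = 61
byte 1: 21 xor 42 = 63
byte 2: a6 xor c5 = 63
byte 3: 8f xor ea = 65
byte 4: 49 xor 3a = 73
byte 5: b8 xor cb = 73
byte 6: 42 xor 62 = 20
byte 7: 95 xor f0 = 65
byte 8: aa xor d8 = 72
byte 9: 1e xor 6c = 72
byte 10: 2d xor 42 = 6f
byte 11: b7 xor c5 = 72
byte 12: ca xor ea = 20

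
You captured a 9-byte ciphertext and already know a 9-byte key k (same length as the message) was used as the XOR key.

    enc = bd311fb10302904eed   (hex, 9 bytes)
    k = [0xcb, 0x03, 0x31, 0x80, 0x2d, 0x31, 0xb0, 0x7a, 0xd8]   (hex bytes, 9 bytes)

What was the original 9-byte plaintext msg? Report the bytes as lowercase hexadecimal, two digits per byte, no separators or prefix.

76322e312e33203435

byte 0: bd XOR cb = 76
byte 1: 31 XOR 03 = 32
byte 2: 1f XOR 31 = 2e
byte 3: b1 XOR 80 = 31
byte 4: 03 XOR 2d = 2e
byte 5: 02 XOR 31 = 33
byte 6: 90 XOR b0 = 20
byte 7: 4e XOR 7a = 34
byte 8: ed XOR d8 = 35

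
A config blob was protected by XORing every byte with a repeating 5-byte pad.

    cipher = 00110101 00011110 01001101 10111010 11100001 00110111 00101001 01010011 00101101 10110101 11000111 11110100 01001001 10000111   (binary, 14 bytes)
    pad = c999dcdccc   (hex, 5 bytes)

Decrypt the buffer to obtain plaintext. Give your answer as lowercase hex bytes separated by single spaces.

The 5-byte key repeats, so the effective keystream is c9 99 dc dc cc c9 99 dc dc cc c9 99 dc dc.
byte 0: 35 ⊕ c9 = fc
byte 1: 1e ⊕ 99 = 87
byte 2: 4d ⊕ dc = 91
byte 3: ba ⊕ dc = 66
byte 4: e1 ⊕ cc = 2d
byte 5: 37 ⊕ c9 = fe
byte 6: 29 ⊕ 99 = b0
byte 7: 53 ⊕ dc = 8f
byte 8: 2d ⊕ dc = f1
byte 9: b5 ⊕ cc = 79
byte 10: c7 ⊕ c9 = 0e
byte 11: f4 ⊕ 99 = 6d
byte 12: 49 ⊕ dc = 95
byte 13: 87 ⊕ dc = 5b

fc 87 91 66 2d fe b0 8f f1 79 0e 6d 95 5b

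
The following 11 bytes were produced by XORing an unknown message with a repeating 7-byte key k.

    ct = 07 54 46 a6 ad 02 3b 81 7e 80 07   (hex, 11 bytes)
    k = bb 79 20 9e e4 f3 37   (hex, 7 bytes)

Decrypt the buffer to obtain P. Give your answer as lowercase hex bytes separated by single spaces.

The 7-byte key repeats, so the effective keystream is bb 79 20 9e e4 f3 37 bb 79 20 9e.
byte 0: 00000111 ^ 10111011 = 10111100
byte 1: 01010100 ^ 01111001 = 00101101
byte 2: 01000110 ^ 00100000 = 01100110
byte 3: 10100110 ^ 10011110 = 00111000
byte 4: 10101101 ^ 11100100 = 01001001
byte 5: 00000010 ^ 11110011 = 11110001
byte 6: 00111011 ^ 00110111 = 00001100
byte 7: 10000001 ^ 10111011 = 00111010
byte 8: 01111110 ^ 01111001 = 00000111
byte 9: 10000000 ^ 00100000 = 10100000
byte 10: 00000111 ^ 10011110 = 10011001

bc 2d 66 38 49 f1 0c 3a 07 a0 99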